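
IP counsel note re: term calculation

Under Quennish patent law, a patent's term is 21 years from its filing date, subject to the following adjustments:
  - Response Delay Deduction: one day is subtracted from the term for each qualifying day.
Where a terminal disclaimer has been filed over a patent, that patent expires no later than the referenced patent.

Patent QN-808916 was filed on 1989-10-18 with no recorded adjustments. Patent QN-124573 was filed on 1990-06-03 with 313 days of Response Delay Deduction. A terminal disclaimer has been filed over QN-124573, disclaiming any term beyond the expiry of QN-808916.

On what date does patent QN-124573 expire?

Natural term of QN-124573:
  Base: filing + 21 years → 3 June 2011.
  Response Delay Deduction: −313 days → 25 July 2010.
Expiry of referenced patent QN-808916:
  Base: filing + 21 years → 18 October 2010.
Terminal disclaimer: QN-124573 expires on the earlier of 25 July 2010 and 18 October 2010.

July 25, 2010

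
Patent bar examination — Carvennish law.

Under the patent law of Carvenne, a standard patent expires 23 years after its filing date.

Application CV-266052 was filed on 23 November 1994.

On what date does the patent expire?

November 23, 2017

Filing date + 23 years → 23 November 2017.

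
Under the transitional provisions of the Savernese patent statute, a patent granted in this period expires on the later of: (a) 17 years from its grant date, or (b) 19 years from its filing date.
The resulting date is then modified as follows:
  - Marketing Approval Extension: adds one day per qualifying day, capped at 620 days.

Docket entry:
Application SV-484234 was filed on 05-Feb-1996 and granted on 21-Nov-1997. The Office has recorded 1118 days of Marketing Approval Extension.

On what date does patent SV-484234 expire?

(a) grant + 17 years → 21 November 2014.
(b) filing + 19 years → 5 February 2015.
Later of the two: 5 February 2015.
Marketing Approval Extension: 1118 days claimed exceeds the 620-day cap, so +620 days → 17 October 2016.

October 17, 2016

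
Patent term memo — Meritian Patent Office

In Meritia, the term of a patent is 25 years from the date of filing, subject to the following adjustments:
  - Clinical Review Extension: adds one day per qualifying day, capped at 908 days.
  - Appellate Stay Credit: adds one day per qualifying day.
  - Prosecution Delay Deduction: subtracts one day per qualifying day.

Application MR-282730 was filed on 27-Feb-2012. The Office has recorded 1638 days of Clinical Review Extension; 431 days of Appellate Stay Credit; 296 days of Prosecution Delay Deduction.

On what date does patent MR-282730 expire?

Base term: filing date + 25 years → 27 February 2037.
Clinical Review Extension: 1638 days claimed exceeds the 908-day cap, so +908 days → 24 August 2039.
Appellate Stay Credit: +431 days → 28 October 2040.
Prosecution Delay Deduction: −296 days → 6 January 2040.

January 6, 2040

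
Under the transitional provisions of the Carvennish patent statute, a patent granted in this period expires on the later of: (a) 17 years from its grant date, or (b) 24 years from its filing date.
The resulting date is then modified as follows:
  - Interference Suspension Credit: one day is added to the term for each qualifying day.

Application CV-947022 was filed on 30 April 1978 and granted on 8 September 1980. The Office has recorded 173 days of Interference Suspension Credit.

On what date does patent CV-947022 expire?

October 20, 2002

(a) grant + 17 years → 8 September 1997.
(b) filing + 24 years → 30 April 2002.
Later of the two: 30 April 2002.
Interference Suspension Credit: +173 days → 20 October 2002.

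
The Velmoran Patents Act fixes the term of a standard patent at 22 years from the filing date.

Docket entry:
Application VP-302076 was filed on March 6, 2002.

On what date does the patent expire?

2024-03-06

Filing date + 22 years → 6 March 2024.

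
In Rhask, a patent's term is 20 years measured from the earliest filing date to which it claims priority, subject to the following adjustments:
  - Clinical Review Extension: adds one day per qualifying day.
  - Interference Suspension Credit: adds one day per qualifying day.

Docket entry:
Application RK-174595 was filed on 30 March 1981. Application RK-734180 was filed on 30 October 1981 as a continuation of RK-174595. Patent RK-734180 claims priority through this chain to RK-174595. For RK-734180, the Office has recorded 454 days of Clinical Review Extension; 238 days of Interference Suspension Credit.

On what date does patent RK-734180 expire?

Earliest priority filing: 30 March 1981.
Base term: 30 March 1981 + 20 years → 30 March 2001.
Clinical Review Extension: +454 days → 27 June 2002.
Interference Suspension Credit: +238 days → 20 February 2003.

February 20, 2003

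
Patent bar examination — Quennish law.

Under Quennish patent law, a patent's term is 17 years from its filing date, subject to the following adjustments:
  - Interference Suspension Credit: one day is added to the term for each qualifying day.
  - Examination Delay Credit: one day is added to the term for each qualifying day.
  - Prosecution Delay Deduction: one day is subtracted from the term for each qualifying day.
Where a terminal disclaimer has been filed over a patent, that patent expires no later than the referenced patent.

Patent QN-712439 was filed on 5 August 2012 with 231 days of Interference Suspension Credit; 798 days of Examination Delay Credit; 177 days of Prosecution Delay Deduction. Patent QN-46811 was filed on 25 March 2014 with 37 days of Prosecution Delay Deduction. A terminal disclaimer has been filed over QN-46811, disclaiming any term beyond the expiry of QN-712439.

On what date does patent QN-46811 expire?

Natural term of QN-46811:
  Base: filing + 17 years → 25 March 2031.
  Prosecution Delay Deduction: −37 days → 16 February 2031.
Expiry of referenced patent QN-712439:
  Base: filing + 17 years → 5 August 2029.
  Interference Suspension Credit: +231 days → 24 March 2030.
  Examination Delay Credit: +798 days → 30 May 2032.
  Prosecution Delay Deduction: −177 days → 5 December 2031.
Terminal disclaimer: QN-46811 expires on the earlier of 16 February 2031 and 5 December 2031.

February 16, 2031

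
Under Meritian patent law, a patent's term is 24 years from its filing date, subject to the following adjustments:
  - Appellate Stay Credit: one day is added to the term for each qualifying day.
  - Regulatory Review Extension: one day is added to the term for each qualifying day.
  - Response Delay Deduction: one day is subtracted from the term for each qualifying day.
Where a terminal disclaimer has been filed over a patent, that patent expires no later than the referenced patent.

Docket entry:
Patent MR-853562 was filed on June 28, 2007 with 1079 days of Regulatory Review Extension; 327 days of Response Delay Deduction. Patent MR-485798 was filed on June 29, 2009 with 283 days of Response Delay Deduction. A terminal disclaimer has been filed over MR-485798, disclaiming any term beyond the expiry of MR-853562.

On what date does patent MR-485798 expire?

Natural term of MR-485798:
  Base: filing + 24 years → 29 June 2033.
  Response Delay Deduction: −283 days → 19 September 2032.
Expiry of referenced patent MR-853562:
  Base: filing + 24 years → 28 June 2031.
  Regulatory Review Extension: +1079 days → 11 June 2034.
  Response Delay Deduction: −327 days → 19 July 2033.
Terminal disclaimer: MR-485798 expires on the earlier of 19 September 2032 and 19 July 2033.

2032-09-19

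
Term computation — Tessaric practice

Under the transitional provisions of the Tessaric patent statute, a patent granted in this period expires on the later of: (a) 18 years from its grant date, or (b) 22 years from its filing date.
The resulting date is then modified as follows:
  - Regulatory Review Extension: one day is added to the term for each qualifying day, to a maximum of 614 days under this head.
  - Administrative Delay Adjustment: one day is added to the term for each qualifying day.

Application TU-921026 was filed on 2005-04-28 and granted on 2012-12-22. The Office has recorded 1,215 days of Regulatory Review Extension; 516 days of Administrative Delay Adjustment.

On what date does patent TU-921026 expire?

(a) grant + 18 years → 22 December 2030.
(b) filing + 22 years → 28 April 2027.
Later of the two: 22 December 2030.
Regulatory Review Extension: 1215 days claimed exceeds the 614-day cap, so +614 days → 27 August 2032.
Administrative Delay Adjustment: +516 days → 25 January 2034.

January 25, 2034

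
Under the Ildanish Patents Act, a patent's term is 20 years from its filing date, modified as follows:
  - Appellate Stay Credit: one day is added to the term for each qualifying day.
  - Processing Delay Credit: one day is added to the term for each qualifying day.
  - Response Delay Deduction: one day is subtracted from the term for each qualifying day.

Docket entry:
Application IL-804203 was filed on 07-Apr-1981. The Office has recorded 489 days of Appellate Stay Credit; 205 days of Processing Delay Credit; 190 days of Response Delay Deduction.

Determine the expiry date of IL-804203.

August 24, 2002

Base term: filing date + 20 years → 7 April 2001.
Appellate Stay Credit: +489 days → 9 August 2002.
Processing Delay Credit: +205 days → 2 March 2003.
Response Delay Deduction: −190 days → 24 August 2002.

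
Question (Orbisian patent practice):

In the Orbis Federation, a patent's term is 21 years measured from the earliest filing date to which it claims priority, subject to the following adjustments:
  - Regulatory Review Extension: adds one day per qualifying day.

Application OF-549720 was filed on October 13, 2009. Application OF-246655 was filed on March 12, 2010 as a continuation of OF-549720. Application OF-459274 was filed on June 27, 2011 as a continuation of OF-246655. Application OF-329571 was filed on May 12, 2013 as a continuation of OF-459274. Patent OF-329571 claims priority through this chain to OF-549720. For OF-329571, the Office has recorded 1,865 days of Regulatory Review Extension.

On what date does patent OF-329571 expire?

2035-11-21

Earliest priority filing: 13 October 2009.
Base term: 13 October 2009 + 21 years → 13 October 2030.
Regulatory Review Extension: +1865 days → 21 November 2035.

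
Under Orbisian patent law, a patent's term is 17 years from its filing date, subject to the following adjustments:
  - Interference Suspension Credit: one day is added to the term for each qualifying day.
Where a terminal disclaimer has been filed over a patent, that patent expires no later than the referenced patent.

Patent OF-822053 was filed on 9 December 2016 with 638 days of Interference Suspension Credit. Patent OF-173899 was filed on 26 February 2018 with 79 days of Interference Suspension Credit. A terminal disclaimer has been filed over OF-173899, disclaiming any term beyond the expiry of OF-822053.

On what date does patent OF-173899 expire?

Natural term of OF-173899:
  Base: filing + 17 years → 26 February 2035.
  Interference Suspension Credit: +79 days → 16 May 2035.
Expiry of referenced patent OF-822053:
  Base: filing + 17 years → 9 December 2033.
  Interference Suspension Credit: +638 days → 8 September 2035.
Terminal disclaimer: OF-173899 expires on the earlier of 16 May 2035 and 8 September 2035.

May 16, 2035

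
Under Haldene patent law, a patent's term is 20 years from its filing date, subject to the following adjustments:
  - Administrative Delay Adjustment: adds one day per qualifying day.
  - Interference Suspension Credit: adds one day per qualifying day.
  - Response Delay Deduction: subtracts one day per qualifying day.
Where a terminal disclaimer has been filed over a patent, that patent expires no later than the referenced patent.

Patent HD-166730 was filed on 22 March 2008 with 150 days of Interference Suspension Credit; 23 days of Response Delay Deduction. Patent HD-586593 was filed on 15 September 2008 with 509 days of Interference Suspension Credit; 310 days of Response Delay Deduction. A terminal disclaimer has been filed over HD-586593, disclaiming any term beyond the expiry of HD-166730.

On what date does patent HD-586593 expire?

July 27, 2028

Natural term of HD-586593:
  Base: filing + 20 years → 15 September 2028.
  Interference Suspension Credit: +509 days → 6 February 2030.
  Response Delay Deduction: −310 days → 2 April 2029.
Expiry of referenced patent HD-166730:
  Base: filing + 20 years → 22 March 2028.
  Interference Suspension Credit: +150 days → 19 August 2028.
  Response Delay Deduction: −23 days → 27 July 2028.
Terminal disclaimer: HD-586593 expires on the earlier of 2 April 2029 and 27 July 2028.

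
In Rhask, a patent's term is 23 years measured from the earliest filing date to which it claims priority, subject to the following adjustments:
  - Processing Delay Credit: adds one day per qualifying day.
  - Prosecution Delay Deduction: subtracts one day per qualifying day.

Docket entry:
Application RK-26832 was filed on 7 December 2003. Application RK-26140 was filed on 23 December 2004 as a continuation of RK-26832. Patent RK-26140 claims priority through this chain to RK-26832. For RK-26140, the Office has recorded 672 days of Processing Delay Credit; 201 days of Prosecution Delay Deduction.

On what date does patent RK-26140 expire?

Earliest priority filing: 7 December 2003.
Base term: 7 December 2003 + 23 years → 7 December 2026.
Processing Delay Credit: +672 days → 9 October 2028.
Prosecution Delay Deduction: −201 days → 22 March 2028.

March 22, 2028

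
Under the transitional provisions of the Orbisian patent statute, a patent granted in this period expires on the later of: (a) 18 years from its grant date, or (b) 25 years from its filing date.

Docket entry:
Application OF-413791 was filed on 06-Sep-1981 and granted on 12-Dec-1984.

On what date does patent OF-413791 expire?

(a) grant + 18 years → 12 December 2002.
(b) filing + 25 years → 6 September 2006.
Later of the two: 6 September 2006.

2006-09-06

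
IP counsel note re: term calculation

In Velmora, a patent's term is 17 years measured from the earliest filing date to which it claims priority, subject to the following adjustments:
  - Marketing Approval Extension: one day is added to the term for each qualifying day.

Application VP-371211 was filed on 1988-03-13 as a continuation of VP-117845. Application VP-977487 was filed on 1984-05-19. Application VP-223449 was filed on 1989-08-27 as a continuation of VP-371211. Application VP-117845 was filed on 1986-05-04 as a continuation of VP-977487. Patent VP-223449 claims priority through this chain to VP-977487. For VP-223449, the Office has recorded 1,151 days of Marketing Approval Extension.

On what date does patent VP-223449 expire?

Earliest priority filing: 19 May 1984.
Base term: 19 May 1984 + 17 years → 19 May 2001.
Marketing Approval Extension: +1151 days → 13 July 2004.

2004-07-13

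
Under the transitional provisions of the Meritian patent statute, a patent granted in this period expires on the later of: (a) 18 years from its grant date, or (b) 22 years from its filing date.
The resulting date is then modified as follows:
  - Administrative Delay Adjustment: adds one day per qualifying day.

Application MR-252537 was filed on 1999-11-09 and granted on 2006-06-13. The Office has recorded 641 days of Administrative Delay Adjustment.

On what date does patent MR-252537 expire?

(a) grant + 18 years → 13 June 2024.
(b) filing + 22 years → 9 November 2021.
Later of the two: 13 June 2024.
Administrative Delay Adjustment: +641 days → 16 March 2026.

March 16, 2026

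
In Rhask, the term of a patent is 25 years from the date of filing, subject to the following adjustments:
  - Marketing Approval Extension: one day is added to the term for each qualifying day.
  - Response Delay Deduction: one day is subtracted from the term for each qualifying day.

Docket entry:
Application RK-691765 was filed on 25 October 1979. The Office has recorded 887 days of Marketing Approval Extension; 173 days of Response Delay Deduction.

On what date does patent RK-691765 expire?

2006-10-09

Base term: filing date + 25 years → 25 October 2004.
Marketing Approval Extension: +887 days → 31 March 2007.
Response Delay Deduction: −173 days → 9 October 2006.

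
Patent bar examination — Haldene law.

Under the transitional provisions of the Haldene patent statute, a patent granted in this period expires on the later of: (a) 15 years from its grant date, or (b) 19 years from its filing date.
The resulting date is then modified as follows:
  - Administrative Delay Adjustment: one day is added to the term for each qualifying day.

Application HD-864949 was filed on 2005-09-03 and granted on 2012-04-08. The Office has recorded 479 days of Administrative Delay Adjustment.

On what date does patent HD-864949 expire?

July 30, 2028

(a) grant + 15 years → 8 April 2027.
(b) filing + 19 years → 3 September 2024.
Later of the two: 8 April 2027.
Administrative Delay Adjustment: +479 days → 30 July 2028.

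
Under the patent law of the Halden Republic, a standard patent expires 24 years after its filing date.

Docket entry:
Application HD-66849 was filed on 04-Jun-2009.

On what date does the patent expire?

Filing date + 24 years → 4 June 2033.

June 4, 2033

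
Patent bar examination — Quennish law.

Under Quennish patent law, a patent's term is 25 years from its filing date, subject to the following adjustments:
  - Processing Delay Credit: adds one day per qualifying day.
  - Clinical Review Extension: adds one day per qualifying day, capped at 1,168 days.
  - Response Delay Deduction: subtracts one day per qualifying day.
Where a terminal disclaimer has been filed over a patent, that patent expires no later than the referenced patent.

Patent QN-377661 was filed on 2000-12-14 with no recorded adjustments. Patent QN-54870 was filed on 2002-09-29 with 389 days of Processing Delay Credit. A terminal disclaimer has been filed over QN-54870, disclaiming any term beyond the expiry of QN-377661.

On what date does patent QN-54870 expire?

Natural term of QN-54870:
  Base: filing + 25 years → 29 September 2027.
  Processing Delay Credit: +389 days → 22 October 2028.
Expiry of referenced patent QN-377661:
  Base: filing + 25 years → 14 December 2025.
Terminal disclaimer: QN-54870 expires on the earlier of 22 October 2028 and 14 December 2025.

December 14, 2025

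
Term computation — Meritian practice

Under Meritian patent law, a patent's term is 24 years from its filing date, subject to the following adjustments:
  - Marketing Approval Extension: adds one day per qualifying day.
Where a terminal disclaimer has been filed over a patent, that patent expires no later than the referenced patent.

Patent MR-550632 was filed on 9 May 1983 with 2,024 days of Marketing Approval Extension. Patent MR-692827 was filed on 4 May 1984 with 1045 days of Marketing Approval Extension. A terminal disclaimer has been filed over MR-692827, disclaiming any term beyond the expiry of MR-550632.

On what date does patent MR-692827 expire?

Natural term of MR-692827:
  Base: filing + 24 years → 4 May 2008.
  Marketing Approval Extension: +1045 days → 15 March 2011.
Expiry of referenced patent MR-550632:
  Base: filing + 24 years → 9 May 2007.
  Marketing Approval Extension: +2024 days → 22 November 2012.
Terminal disclaimer: MR-692827 expires on the earlier of 15 March 2011 and 22 November 2012.

2011-03-15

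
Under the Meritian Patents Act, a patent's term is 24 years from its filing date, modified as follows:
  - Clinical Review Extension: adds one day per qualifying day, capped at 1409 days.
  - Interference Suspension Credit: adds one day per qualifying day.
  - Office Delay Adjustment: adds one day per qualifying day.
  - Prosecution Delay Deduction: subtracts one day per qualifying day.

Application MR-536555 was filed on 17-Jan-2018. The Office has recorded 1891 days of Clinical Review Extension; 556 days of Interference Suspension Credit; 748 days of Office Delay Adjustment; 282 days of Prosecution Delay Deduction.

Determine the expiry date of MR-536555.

Base term: filing date + 24 years → 17 January 2042.
Clinical Review Extension: 1891 days claimed exceeds the 1409-day cap, so +1409 days → 26 November 2045.
Interference Suspension Credit: +556 days → 5 June 2047.
Office Delay Adjustment: +748 days → 22 June 2049.
Prosecution Delay Deduction: −282 days → 13 September 2048.

September 13, 2048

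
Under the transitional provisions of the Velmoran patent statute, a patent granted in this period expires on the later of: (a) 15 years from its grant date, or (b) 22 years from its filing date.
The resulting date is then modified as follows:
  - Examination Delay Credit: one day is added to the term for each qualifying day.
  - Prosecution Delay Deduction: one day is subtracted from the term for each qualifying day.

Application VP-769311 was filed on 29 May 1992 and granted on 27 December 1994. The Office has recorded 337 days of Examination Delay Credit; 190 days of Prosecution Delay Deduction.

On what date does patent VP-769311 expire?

October 23, 2014

(a) grant + 15 years → 27 December 2009.
(b) filing + 22 years → 29 May 2014.
Later of the two: 29 May 2014.
Examination Delay Credit: +337 days → 1 May 2015.
Prosecution Delay Deduction: −190 days → 23 October 2014.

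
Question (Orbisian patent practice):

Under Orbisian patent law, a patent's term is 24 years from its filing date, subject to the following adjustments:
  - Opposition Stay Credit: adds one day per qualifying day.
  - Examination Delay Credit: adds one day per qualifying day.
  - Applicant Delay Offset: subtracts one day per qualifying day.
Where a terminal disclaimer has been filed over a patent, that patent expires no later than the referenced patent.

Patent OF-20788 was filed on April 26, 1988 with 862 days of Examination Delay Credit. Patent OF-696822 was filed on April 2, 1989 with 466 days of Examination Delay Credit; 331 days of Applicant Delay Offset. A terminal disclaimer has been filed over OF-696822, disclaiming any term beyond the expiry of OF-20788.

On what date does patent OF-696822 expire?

Natural term of OF-696822:
  Base: filing + 24 years → 2 April 2013.
  Examination Delay Credit: +466 days → 12 July 2014.
  Applicant Delay Offset: −331 days → 15 August 2013.
Expiry of referenced patent OF-20788:
  Base: filing + 24 years → 26 April 2012.
  Examination Delay Credit: +862 days → 5 September 2014.
Terminal disclaimer: OF-696822 expires on the earlier of 15 August 2013 and 5 September 2014.

August 15, 2013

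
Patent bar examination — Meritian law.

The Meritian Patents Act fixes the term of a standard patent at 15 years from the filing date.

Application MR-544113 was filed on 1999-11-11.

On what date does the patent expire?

Filing date + 15 years → 11 November 2014.

2014-11-11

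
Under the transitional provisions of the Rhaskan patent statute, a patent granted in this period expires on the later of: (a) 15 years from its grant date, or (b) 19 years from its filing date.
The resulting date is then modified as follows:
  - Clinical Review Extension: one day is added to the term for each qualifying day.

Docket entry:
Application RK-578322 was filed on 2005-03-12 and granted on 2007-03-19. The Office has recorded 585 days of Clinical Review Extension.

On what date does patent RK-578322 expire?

October 18, 2025

(a) grant + 15 years → 19 March 2022.
(b) filing + 19 years → 12 March 2024.
Later of the two: 12 March 2024.
Clinical Review Extension: +585 days → 18 October 2025.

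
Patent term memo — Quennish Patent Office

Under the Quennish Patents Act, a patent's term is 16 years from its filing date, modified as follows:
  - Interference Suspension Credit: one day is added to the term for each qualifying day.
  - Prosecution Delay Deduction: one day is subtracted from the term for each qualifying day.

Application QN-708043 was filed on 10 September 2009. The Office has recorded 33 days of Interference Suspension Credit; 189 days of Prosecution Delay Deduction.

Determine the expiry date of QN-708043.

April 7, 2025

Base term: filing date + 16 years → 10 September 2025.
Interference Suspension Credit: +33 days → 13 October 2025.
Prosecution Delay Deduction: −189 days → 7 April 2025.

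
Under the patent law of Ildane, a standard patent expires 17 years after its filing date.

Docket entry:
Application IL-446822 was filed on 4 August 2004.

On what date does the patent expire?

2021-08-04

Filing date + 17 years → 4 August 2021.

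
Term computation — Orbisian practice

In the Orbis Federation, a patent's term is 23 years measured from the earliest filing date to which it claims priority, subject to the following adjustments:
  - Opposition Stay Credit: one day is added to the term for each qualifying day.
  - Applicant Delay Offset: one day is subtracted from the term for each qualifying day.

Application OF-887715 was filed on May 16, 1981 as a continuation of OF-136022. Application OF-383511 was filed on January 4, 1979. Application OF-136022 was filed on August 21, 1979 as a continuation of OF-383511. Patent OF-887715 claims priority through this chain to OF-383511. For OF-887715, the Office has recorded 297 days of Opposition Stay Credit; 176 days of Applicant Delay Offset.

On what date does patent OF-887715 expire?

May 5, 2002

Earliest priority filing: 4 January 1979.
Base term: 4 January 1979 + 23 years → 4 January 2002.
Opposition Stay Credit: +297 days → 28 October 2002.
Applicant Delay Offset: −176 days → 5 May 2002.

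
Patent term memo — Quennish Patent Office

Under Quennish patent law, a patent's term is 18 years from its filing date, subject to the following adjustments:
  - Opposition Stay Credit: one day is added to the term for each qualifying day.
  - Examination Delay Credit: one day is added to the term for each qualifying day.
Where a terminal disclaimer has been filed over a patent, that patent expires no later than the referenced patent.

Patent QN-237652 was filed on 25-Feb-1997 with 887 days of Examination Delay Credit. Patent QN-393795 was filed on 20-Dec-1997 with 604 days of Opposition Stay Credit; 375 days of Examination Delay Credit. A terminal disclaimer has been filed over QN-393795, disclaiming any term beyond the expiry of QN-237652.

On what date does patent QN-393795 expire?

Natural term of QN-393795:
  Base: filing + 18 years → 20 December 2015.
  Opposition Stay Credit: +604 days → 15 August 2017.
  Examination Delay Credit: +375 days → 25 August 2018.
Expiry of referenced patent QN-237652:
  Base: filing + 18 years → 25 February 2015.
  Examination Delay Credit: +887 days → 31 July 2017.
Terminal disclaimer: QN-393795 expires on the earlier of 25 August 2018 and 31 July 2017.

July 31, 2017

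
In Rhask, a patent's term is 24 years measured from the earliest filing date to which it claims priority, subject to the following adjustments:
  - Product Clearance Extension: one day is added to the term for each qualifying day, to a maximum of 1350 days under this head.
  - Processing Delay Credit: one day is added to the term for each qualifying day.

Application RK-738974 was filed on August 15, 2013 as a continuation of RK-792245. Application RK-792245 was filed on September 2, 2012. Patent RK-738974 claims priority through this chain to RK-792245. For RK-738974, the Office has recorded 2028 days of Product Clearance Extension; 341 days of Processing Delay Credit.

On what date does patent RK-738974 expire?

April 20, 2041

Earliest priority filing: 2 September 2012.
Base term: 2 September 2012 + 24 years → 2 September 2036.
Product Clearance Extension: 2028 days claimed exceeds the 1350-day cap, so +1350 days → 14 May 2040.
Processing Delay Credit: +341 days → 20 April 2041.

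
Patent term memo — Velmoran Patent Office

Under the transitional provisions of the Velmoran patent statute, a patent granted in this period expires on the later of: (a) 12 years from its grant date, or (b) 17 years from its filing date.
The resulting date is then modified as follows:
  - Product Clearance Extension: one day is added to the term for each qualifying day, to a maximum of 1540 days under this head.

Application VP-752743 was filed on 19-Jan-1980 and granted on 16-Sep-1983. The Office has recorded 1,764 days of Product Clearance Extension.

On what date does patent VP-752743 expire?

(a) grant + 12 years → 16 September 1995.
(b) filing + 17 years → 19 January 1997.
Later of the two: 19 January 1997.
Product Clearance Extension: 1764 days claimed exceeds the 1540-day cap, so +1540 days → 8 April 2001.

2001-04-08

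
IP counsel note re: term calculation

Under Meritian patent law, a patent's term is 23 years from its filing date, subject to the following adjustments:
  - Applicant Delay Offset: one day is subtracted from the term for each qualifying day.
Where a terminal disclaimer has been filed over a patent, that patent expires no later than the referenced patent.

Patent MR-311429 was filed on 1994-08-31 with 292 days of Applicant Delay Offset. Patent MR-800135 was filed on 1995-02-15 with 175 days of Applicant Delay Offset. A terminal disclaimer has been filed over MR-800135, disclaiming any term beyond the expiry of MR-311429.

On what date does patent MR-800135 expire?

November 12, 2016

Natural term of MR-800135:
  Base: filing + 23 years → 15 February 2018.
  Applicant Delay Offset: −175 days → 24 August 2017.
Expiry of referenced patent MR-311429:
  Base: filing + 23 years → 31 August 2017.
  Applicant Delay Offset: −292 days → 12 November 2016.
Terminal disclaimer: MR-800135 expires on the earlier of 24 August 2017 and 12 November 2016.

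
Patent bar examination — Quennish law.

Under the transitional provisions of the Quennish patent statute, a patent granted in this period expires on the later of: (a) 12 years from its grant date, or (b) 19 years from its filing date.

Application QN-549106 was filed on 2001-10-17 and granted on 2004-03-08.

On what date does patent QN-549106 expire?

(a) grant + 12 years → 8 March 2016.
(b) filing + 19 years → 17 October 2020.
Later of the two: 17 October 2020.

2020-10-17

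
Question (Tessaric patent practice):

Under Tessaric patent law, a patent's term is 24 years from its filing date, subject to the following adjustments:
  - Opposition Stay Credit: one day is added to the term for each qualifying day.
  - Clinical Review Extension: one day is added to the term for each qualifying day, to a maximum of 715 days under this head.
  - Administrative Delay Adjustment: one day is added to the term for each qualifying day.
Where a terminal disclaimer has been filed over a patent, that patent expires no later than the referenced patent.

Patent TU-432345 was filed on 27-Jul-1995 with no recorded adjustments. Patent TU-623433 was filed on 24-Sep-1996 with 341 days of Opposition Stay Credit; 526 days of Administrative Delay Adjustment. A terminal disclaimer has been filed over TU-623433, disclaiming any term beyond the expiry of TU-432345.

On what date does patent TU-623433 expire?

Natural term of TU-623433:
  Base: filing + 24 years → 24 September 2020.
  Opposition Stay Credit: +341 days → 31 August 2021.
  Administrative Delay Adjustment: +526 days → 8 February 2023.
Expiry of referenced patent TU-432345:
  Base: filing + 24 years → 27 July 2019.
Terminal disclaimer: TU-623433 expires on the earlier of 8 February 2023 and 27 July 2019.

2019-07-27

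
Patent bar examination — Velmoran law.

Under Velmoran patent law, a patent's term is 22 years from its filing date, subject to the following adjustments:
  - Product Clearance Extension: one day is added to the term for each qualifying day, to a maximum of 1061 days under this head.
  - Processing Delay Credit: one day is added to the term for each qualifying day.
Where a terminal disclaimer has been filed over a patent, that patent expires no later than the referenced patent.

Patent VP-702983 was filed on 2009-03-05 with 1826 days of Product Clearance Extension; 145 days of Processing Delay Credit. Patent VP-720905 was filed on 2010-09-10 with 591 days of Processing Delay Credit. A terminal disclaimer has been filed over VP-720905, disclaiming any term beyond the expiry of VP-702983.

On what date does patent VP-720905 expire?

Natural term of VP-720905:
  Base: filing + 22 years → 10 September 2032.
  Processing Delay Credit: +591 days → 24 April 2034.
Expiry of referenced patent VP-702983:
  Base: filing + 22 years → 5 March 2031.
  Product Clearance Extension: 1826 days claimed exceeds the 1061-day cap, so +1061 days → 29 January 2034.
  Processing Delay Credit: +145 days → 23 June 2034.
Terminal disclaimer: VP-720905 expires on the earlier of 24 April 2034 and 23 June 2034.

April 24, 2034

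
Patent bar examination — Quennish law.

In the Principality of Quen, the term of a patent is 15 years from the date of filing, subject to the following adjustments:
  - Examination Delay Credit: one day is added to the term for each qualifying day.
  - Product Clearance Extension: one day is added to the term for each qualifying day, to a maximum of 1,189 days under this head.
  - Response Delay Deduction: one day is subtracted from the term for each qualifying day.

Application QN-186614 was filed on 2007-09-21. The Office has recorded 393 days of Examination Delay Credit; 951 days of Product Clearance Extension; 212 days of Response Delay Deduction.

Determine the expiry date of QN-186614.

Base term: filing date + 15 years → 21 September 2022.
Examination Delay Credit: +393 days → 19 October 2023.
Product Clearance Extension: 951 days (within the 1189-day cap) → +951 days → 27 May 2026.
Response Delay Deduction: −212 days → 27 October 2025.

2025-10-27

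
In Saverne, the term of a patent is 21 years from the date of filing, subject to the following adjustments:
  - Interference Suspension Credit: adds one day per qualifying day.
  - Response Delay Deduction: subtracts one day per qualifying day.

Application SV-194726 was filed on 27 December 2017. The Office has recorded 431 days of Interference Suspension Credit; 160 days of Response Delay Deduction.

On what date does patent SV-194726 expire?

September 24, 2039

Base term: filing date + 21 years → 27 December 2038.
Interference Suspension Credit: +431 days → 2 March 2040.
Response Delay Deduction: −160 days → 24 September 2039.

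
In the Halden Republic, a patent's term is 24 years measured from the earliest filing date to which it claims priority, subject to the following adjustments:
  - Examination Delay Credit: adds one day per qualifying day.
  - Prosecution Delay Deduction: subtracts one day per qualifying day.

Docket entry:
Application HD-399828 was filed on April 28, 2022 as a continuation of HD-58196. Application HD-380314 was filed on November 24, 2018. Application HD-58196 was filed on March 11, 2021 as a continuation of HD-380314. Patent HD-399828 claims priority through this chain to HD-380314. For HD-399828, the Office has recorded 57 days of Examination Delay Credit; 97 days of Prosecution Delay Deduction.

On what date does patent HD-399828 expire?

Earliest priority filing: 24 November 2018.
Base term: 24 November 2018 + 24 years → 24 November 2042.
Examination Delay Credit: +57 days → 20 January 2043.
Prosecution Delay Deduction: −97 days → 15 October 2042.

2042-10-15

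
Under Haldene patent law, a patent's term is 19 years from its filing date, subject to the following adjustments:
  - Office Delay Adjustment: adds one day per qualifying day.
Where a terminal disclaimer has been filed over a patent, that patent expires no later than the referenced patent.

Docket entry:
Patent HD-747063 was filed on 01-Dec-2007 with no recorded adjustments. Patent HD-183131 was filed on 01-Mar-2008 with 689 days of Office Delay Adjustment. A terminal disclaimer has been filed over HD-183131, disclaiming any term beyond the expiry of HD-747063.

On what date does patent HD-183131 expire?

Natural term of HD-183131:
  Base: filing + 19 years → 1 March 2027.
  Office Delay Adjustment: +689 days → 18 January 2029.
Expiry of referenced patent HD-747063:
  Base: filing + 19 years → 1 December 2026.
Terminal disclaimer: HD-183131 expires on the earlier of 18 January 2029 and 1 December 2026.

December 1, 2026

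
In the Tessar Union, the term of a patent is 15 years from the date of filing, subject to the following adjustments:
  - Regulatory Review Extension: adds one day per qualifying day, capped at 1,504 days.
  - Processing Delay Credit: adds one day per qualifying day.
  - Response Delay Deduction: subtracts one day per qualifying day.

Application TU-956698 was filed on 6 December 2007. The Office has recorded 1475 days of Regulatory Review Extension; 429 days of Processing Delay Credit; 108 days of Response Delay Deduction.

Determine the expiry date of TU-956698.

2027-11-06

Base term: filing date + 15 years → 6 December 2022.
Regulatory Review Extension: 1475 days (within the 1504-day cap) → +1475 days → 20 December 2026.
Processing Delay Credit: +429 days → 22 February 2028.
Response Delay Deduction: −108 days → 6 November 2027.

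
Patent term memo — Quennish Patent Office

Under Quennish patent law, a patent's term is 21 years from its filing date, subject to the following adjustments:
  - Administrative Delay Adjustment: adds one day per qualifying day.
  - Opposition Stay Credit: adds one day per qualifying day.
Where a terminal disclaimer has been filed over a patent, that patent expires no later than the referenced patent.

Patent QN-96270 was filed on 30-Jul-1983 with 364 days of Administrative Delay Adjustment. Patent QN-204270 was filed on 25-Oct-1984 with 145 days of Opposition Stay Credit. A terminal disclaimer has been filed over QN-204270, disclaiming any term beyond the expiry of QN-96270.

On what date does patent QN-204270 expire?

Natural term of QN-204270:
  Base: filing + 21 years → 25 October 2005.
  Opposition Stay Credit: +145 days → 19 March 2006.
Expiry of referenced patent QN-96270:
  Base: filing + 21 years → 30 July 2004.
  Administrative Delay Adjustment: +364 days → 29 July 2005.
Terminal disclaimer: QN-204270 expires on the earlier of 19 March 2006 and 29 July 2005.

2005-07-29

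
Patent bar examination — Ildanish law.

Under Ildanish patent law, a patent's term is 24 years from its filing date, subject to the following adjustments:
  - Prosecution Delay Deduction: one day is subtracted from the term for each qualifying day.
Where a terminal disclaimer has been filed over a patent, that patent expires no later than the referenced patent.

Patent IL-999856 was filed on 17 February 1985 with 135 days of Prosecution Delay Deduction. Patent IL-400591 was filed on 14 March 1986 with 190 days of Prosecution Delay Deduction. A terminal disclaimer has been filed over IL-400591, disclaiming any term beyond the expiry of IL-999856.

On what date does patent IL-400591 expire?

Natural term of IL-400591:
  Base: filing + 24 years → 14 March 2010.
  Prosecution Delay Deduction: −190 days → 5 September 2009.
Expiry of referenced patent IL-999856:
  Base: filing + 24 years → 17 February 2009.
  Prosecution Delay Deduction: −135 days → 5 October 2008.
Terminal disclaimer: IL-400591 expires on the earlier of 5 September 2009 and 5 October 2008.

October 5, 2008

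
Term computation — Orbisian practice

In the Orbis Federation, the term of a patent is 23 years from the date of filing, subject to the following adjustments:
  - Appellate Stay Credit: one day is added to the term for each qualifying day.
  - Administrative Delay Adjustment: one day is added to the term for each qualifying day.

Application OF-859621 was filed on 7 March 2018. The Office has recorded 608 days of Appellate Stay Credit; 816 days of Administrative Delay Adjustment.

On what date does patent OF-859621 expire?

January 29, 2045

Base term: filing date + 23 years → 7 March 2041.
Appellate Stay Credit: +608 days → 5 November 2042.
Administrative Delay Adjustment: +816 days → 29 January 2045.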